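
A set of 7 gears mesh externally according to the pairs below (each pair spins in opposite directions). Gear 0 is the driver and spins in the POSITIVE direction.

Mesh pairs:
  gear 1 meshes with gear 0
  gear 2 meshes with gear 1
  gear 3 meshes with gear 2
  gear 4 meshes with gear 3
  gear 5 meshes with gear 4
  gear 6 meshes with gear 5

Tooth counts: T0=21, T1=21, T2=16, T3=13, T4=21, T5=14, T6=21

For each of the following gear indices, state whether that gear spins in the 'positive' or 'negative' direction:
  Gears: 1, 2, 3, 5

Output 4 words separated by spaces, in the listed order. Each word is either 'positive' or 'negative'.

Gear 0 (driver): positive (depth 0)
  gear 1: meshes with gear 0 -> depth 1 -> negative (opposite of gear 0)
  gear 2: meshes with gear 1 -> depth 2 -> positive (opposite of gear 1)
  gear 3: meshes with gear 2 -> depth 3 -> negative (opposite of gear 2)
  gear 4: meshes with gear 3 -> depth 4 -> positive (opposite of gear 3)
  gear 5: meshes with gear 4 -> depth 5 -> negative (opposite of gear 4)
  gear 6: meshes with gear 5 -> depth 6 -> positive (opposite of gear 5)
Queried indices 1, 2, 3, 5 -> negative, positive, negative, negative

Answer: negative positive negative negative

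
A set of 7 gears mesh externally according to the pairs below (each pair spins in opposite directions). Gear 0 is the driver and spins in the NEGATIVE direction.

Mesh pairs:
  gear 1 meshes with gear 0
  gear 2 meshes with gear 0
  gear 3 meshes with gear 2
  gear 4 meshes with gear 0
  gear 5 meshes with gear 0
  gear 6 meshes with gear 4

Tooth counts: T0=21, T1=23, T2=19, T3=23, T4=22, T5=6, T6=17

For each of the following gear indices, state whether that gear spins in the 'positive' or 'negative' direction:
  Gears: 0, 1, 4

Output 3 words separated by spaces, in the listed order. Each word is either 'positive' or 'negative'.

Gear 0 (driver): negative (depth 0)
  gear 1: meshes with gear 0 -> depth 1 -> positive (opposite of gear 0)
  gear 2: meshes with gear 0 -> depth 1 -> positive (opposite of gear 0)
  gear 3: meshes with gear 2 -> depth 2 -> negative (opposite of gear 2)
  gear 4: meshes with gear 0 -> depth 1 -> positive (opposite of gear 0)
  gear 5: meshes with gear 0 -> depth 1 -> positive (opposite of gear 0)
  gear 6: meshes with gear 4 -> depth 2 -> negative (opposite of gear 4)
Queried indices 0, 1, 4 -> negative, positive, positive

Answer: negative positive positive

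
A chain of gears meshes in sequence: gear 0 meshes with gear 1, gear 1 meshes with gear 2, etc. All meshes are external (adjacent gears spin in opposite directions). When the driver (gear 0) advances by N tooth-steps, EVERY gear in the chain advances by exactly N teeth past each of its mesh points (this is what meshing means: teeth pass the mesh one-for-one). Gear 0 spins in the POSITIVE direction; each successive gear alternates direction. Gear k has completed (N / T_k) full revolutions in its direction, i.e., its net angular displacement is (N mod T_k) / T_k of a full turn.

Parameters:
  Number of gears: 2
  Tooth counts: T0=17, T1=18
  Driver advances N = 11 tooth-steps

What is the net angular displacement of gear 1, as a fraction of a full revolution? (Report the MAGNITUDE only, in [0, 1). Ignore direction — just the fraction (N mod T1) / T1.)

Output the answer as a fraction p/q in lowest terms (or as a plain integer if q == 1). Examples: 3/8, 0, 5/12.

Answer: 11/18

Derivation:
Chain of 2 gears, tooth counts: [17, 18]
  gear 0: T0=17, direction=positive, advance = 11 mod 17 = 11 teeth = 11/17 turn
  gear 1: T1=18, direction=negative, advance = 11 mod 18 = 11 teeth = 11/18 turn
Gear 1: 11 mod 18 = 11
Fraction = 11 / 18 = 11/18 (gcd(11,18)=1) = 11/18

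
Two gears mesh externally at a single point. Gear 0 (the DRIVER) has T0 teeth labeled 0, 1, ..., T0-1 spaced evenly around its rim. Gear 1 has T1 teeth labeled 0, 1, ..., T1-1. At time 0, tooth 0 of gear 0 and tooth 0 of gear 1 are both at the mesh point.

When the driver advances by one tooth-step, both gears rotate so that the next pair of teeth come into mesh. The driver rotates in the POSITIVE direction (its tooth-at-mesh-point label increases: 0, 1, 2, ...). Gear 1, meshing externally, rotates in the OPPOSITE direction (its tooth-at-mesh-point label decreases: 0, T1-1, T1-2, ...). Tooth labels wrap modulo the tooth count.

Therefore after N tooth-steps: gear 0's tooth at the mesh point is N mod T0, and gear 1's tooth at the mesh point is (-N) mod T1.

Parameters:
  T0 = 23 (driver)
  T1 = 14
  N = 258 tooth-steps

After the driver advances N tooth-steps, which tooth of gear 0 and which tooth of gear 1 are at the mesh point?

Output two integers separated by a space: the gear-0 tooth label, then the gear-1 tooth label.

Gear 0 (driver, T0=23): tooth at mesh = N mod T0
  258 = 11 * 23 + 5, so 258 mod 23 = 5
  gear 0 tooth = 5
Gear 1 (driven, T1=14): tooth at mesh = (-N) mod T1
  258 = 18 * 14 + 6, so 258 mod 14 = 6
  (-258) mod 14 = (-6) mod 14 = 14 - 6 = 8
Mesh after 258 steps: gear-0 tooth 5 meets gear-1 tooth 8

Answer: 5 8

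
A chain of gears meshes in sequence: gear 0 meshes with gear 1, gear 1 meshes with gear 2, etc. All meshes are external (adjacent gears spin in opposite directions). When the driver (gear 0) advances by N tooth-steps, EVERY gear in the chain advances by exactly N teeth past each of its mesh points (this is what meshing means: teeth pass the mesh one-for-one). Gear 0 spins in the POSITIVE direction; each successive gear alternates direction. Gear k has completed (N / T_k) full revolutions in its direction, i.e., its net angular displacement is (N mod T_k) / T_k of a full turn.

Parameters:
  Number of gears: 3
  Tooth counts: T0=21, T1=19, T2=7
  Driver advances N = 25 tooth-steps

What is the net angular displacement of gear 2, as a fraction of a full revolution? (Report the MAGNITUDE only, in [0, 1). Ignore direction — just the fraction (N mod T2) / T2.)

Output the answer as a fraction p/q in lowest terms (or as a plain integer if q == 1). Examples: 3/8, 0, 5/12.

Chain of 3 gears, tooth counts: [21, 19, 7]
  gear 0: T0=21, direction=positive, advance = 25 mod 21 = 4 teeth = 4/21 turn
  gear 1: T1=19, direction=negative, advance = 25 mod 19 = 6 teeth = 6/19 turn
  gear 2: T2=7, direction=positive, advance = 25 mod 7 = 4 teeth = 4/7 turn
Gear 2: 25 mod 7 = 4
Fraction = 4 / 7 = 4/7 (gcd(4,7)=1) = 4/7

Answer: 4/7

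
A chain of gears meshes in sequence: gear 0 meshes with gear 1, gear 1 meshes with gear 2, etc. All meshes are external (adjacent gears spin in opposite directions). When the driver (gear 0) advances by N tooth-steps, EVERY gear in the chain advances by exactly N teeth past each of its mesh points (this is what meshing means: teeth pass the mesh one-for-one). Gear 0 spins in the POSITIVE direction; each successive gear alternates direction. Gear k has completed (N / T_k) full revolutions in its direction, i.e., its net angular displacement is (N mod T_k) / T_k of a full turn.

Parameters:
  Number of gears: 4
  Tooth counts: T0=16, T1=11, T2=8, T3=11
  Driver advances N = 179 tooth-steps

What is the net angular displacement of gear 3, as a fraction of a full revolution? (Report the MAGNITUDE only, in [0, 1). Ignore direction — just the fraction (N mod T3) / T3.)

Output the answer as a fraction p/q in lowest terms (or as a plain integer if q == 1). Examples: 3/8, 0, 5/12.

Answer: 3/11

Derivation:
Chain of 4 gears, tooth counts: [16, 11, 8, 11]
  gear 0: T0=16, direction=positive, advance = 179 mod 16 = 3 teeth = 3/16 turn
  gear 1: T1=11, direction=negative, advance = 179 mod 11 = 3 teeth = 3/11 turn
  gear 2: T2=8, direction=positive, advance = 179 mod 8 = 3 teeth = 3/8 turn
  gear 3: T3=11, direction=negative, advance = 179 mod 11 = 3 teeth = 3/11 turn
Gear 3: 179 mod 11 = 3
Fraction = 3 / 11 = 3/11 (gcd(3,11)=1) = 3/11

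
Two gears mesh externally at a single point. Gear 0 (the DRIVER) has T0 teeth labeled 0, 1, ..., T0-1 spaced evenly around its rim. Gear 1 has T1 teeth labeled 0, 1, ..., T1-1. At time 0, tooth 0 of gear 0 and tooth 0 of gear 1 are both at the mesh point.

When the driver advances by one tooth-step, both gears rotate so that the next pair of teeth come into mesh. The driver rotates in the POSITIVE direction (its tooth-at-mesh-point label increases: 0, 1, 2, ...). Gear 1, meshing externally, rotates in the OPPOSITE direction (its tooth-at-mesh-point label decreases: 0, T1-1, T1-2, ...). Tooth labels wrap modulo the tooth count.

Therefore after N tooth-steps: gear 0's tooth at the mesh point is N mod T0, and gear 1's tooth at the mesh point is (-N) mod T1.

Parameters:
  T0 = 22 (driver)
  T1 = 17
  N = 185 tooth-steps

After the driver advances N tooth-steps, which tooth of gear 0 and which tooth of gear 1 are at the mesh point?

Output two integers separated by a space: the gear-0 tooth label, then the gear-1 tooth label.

Gear 0 (driver, T0=22): tooth at mesh = N mod T0
  185 = 8 * 22 + 9, so 185 mod 22 = 9
  gear 0 tooth = 9
Gear 1 (driven, T1=17): tooth at mesh = (-N) mod T1
  185 = 10 * 17 + 15, so 185 mod 17 = 15
  (-185) mod 17 = (-15) mod 17 = 17 - 15 = 2
Mesh after 185 steps: gear-0 tooth 9 meets gear-1 tooth 2

Answer: 9 2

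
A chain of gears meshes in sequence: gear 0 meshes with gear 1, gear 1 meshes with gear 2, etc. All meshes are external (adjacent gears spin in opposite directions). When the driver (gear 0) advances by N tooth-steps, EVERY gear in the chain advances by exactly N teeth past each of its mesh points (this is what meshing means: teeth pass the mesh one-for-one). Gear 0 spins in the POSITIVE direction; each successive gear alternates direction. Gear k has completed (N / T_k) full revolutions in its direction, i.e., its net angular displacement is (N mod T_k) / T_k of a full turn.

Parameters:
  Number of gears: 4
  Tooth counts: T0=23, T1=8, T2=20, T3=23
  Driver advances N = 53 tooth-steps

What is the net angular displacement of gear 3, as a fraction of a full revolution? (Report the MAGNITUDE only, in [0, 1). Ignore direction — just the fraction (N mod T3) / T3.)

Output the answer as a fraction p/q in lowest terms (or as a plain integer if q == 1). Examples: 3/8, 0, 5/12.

Answer: 7/23

Derivation:
Chain of 4 gears, tooth counts: [23, 8, 20, 23]
  gear 0: T0=23, direction=positive, advance = 53 mod 23 = 7 teeth = 7/23 turn
  gear 1: T1=8, direction=negative, advance = 53 mod 8 = 5 teeth = 5/8 turn
  gear 2: T2=20, direction=positive, advance = 53 mod 20 = 13 teeth = 13/20 turn
  gear 3: T3=23, direction=negative, advance = 53 mod 23 = 7 teeth = 7/23 turn
Gear 3: 53 mod 23 = 7
Fraction = 7 / 23 = 7/23 (gcd(7,23)=1) = 7/23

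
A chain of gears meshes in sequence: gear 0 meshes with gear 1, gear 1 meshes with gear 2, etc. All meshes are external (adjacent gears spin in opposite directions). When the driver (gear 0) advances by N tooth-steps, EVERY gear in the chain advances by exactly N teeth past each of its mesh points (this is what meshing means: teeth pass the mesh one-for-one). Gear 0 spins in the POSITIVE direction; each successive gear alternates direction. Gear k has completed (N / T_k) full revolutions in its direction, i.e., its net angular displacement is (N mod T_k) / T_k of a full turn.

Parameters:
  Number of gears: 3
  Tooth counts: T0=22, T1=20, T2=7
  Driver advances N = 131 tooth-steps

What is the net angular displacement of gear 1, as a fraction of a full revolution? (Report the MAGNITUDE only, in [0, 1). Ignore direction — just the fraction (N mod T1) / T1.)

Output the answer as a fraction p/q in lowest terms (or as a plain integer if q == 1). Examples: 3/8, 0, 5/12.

Chain of 3 gears, tooth counts: [22, 20, 7]
  gear 0: T0=22, direction=positive, advance = 131 mod 22 = 21 teeth = 21/22 turn
  gear 1: T1=20, direction=negative, advance = 131 mod 20 = 11 teeth = 11/20 turn
  gear 2: T2=7, direction=positive, advance = 131 mod 7 = 5 teeth = 5/7 turn
Gear 1: 131 mod 20 = 11
Fraction = 11 / 20 = 11/20 (gcd(11,20)=1) = 11/20

Answer: 11/20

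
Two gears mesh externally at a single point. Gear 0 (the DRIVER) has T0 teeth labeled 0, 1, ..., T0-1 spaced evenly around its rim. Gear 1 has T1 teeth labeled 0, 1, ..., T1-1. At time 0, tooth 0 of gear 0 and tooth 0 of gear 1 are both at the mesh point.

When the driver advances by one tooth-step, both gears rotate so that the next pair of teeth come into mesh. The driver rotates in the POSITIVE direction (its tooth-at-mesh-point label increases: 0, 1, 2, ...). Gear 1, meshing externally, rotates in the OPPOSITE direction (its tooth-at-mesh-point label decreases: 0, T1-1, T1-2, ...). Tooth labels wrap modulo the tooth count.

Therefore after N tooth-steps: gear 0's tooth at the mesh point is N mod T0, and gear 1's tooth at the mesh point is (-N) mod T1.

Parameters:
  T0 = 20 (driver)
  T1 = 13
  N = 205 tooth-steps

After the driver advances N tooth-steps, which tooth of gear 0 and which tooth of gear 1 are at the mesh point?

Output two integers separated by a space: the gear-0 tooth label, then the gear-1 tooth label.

Answer: 5 3

Derivation:
Gear 0 (driver, T0=20): tooth at mesh = N mod T0
  205 = 10 * 20 + 5, so 205 mod 20 = 5
  gear 0 tooth = 5
Gear 1 (driven, T1=13): tooth at mesh = (-N) mod T1
  205 = 15 * 13 + 10, so 205 mod 13 = 10
  (-205) mod 13 = (-10) mod 13 = 13 - 10 = 3
Mesh after 205 steps: gear-0 tooth 5 meets gear-1 tooth 3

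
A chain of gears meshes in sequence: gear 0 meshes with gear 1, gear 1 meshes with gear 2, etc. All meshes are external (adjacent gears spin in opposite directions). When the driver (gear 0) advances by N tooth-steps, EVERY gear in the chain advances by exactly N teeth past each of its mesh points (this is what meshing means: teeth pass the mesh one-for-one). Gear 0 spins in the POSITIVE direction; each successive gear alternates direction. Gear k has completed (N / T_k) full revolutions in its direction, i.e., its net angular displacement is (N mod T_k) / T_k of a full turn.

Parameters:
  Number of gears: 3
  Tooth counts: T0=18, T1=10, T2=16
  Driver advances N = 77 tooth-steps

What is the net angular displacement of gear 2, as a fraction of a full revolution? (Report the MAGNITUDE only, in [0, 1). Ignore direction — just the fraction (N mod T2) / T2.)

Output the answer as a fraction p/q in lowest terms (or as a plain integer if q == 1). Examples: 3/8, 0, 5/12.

Answer: 13/16

Derivation:
Chain of 3 gears, tooth counts: [18, 10, 16]
  gear 0: T0=18, direction=positive, advance = 77 mod 18 = 5 teeth = 5/18 turn
  gear 1: T1=10, direction=negative, advance = 77 mod 10 = 7 teeth = 7/10 turn
  gear 2: T2=16, direction=positive, advance = 77 mod 16 = 13 teeth = 13/16 turn
Gear 2: 77 mod 16 = 13
Fraction = 13 / 16 = 13/16 (gcd(13,16)=1) = 13/16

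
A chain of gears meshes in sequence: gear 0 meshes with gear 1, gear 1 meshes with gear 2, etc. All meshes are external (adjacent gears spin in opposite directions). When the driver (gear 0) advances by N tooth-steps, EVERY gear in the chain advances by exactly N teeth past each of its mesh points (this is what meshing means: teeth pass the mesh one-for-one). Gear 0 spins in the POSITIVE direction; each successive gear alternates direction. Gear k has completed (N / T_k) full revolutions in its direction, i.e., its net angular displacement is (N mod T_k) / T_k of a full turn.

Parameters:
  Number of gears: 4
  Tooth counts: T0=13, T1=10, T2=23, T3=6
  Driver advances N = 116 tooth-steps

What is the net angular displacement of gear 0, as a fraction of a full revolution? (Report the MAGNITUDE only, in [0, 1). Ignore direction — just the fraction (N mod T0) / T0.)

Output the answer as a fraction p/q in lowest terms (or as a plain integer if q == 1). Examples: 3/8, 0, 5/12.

Answer: 12/13

Derivation:
Chain of 4 gears, tooth counts: [13, 10, 23, 6]
  gear 0: T0=13, direction=positive, advance = 116 mod 13 = 12 teeth = 12/13 turn
  gear 1: T1=10, direction=negative, advance = 116 mod 10 = 6 teeth = 6/10 turn
  gear 2: T2=23, direction=positive, advance = 116 mod 23 = 1 teeth = 1/23 turn
  gear 3: T3=6, direction=negative, advance = 116 mod 6 = 2 teeth = 2/6 turn
Gear 0: 116 mod 13 = 12
Fraction = 12 / 13 = 12/13 (gcd(12,13)=1) = 12/13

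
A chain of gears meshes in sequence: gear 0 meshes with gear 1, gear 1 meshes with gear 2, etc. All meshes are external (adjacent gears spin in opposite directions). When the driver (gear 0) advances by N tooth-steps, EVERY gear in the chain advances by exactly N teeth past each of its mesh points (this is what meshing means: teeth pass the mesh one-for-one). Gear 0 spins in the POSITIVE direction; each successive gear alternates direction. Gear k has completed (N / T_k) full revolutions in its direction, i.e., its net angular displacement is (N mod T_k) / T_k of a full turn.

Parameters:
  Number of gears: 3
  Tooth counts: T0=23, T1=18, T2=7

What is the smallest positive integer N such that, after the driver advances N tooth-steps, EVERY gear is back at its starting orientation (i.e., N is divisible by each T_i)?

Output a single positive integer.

Gear k returns to start when N is a multiple of T_k.
All gears at start simultaneously when N is a common multiple of [23, 18, 7]; the smallest such N is lcm(23, 18, 7).
Start: lcm = T0 = 23
Fold in T1=18: gcd(23, 18) = 1; lcm(23, 18) = 23 * 18 / 1 = 414 / 1 = 414
Fold in T2=7: gcd(414, 7) = 1; lcm(414, 7) = 414 * 7 / 1 = 2898 / 1 = 2898
Full cycle length = 2898

Answer: 2898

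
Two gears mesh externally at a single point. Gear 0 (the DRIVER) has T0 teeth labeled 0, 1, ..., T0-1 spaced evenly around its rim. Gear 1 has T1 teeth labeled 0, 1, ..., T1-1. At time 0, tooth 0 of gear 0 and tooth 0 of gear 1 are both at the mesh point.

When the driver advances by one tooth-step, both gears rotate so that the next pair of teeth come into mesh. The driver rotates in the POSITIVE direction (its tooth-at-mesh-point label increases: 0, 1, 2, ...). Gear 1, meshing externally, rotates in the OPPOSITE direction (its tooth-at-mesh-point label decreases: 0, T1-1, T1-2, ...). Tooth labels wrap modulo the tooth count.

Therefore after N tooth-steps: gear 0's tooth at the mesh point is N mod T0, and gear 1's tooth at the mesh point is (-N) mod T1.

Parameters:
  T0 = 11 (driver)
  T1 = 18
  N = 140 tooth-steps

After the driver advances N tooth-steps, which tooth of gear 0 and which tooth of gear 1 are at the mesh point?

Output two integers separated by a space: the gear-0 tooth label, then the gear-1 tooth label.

Answer: 8 4

Derivation:
Gear 0 (driver, T0=11): tooth at mesh = N mod T0
  140 = 12 * 11 + 8, so 140 mod 11 = 8
  gear 0 tooth = 8
Gear 1 (driven, T1=18): tooth at mesh = (-N) mod T1
  140 = 7 * 18 + 14, so 140 mod 18 = 14
  (-140) mod 18 = (-14) mod 18 = 18 - 14 = 4
Mesh after 140 steps: gear-0 tooth 8 meets gear-1 tooth 4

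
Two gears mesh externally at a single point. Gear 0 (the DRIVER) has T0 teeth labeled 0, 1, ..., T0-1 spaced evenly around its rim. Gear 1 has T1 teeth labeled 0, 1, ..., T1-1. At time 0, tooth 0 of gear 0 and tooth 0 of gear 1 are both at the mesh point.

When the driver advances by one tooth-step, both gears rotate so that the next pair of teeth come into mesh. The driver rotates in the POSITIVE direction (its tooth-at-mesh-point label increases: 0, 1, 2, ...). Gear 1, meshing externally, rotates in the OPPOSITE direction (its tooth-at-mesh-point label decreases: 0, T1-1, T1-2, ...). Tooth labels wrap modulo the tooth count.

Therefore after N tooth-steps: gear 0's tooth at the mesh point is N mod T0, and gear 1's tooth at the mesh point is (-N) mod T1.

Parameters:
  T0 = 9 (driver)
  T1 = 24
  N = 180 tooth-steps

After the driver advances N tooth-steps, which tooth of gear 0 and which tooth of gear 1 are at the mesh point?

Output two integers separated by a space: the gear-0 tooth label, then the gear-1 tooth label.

Answer: 0 12

Derivation:
Gear 0 (driver, T0=9): tooth at mesh = N mod T0
  180 = 20 * 9 + 0, so 180 mod 9 = 0
  gear 0 tooth = 0
Gear 1 (driven, T1=24): tooth at mesh = (-N) mod T1
  180 = 7 * 24 + 12, so 180 mod 24 = 12
  (-180) mod 24 = (-12) mod 24 = 24 - 12 = 12
Mesh after 180 steps: gear-0 tooth 0 meets gear-1 tooth 12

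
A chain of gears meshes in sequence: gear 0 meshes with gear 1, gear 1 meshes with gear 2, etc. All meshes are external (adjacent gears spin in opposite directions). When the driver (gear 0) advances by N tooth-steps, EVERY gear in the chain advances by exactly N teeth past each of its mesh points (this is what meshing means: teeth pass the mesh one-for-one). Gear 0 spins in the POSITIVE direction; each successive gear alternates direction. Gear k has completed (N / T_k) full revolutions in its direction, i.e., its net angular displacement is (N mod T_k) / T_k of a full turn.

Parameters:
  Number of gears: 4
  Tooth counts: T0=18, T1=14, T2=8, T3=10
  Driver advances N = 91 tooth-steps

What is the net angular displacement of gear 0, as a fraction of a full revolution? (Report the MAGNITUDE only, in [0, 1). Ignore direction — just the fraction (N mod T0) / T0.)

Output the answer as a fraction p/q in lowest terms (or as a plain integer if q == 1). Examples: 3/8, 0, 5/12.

Chain of 4 gears, tooth counts: [18, 14, 8, 10]
  gear 0: T0=18, direction=positive, advance = 91 mod 18 = 1 teeth = 1/18 turn
  gear 1: T1=14, direction=negative, advance = 91 mod 14 = 7 teeth = 7/14 turn
  gear 2: T2=8, direction=positive, advance = 91 mod 8 = 3 teeth = 3/8 turn
  gear 3: T3=10, direction=negative, advance = 91 mod 10 = 1 teeth = 1/10 turn
Gear 0: 91 mod 18 = 1
Fraction = 1 / 18 = 1/18 (gcd(1,18)=1) = 1/18

Answer: 1/18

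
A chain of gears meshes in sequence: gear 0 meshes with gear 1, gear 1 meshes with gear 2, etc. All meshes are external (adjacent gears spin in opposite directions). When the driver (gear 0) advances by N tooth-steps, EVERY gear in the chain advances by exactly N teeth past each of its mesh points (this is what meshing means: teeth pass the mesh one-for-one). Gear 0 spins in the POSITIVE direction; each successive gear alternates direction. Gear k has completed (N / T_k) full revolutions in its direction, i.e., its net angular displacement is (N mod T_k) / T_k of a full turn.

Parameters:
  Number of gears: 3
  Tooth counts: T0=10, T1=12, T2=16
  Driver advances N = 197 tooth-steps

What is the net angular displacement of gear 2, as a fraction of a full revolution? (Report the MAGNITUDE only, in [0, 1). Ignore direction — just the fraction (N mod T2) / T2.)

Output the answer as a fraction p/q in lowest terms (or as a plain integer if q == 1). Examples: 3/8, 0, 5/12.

Chain of 3 gears, tooth counts: [10, 12, 16]
  gear 0: T0=10, direction=positive, advance = 197 mod 10 = 7 teeth = 7/10 turn
  gear 1: T1=12, direction=negative, advance = 197 mod 12 = 5 teeth = 5/12 turn
  gear 2: T2=16, direction=positive, advance = 197 mod 16 = 5 teeth = 5/16 turn
Gear 2: 197 mod 16 = 5
Fraction = 5 / 16 = 5/16 (gcd(5,16)=1) = 5/16

Answer: 5/16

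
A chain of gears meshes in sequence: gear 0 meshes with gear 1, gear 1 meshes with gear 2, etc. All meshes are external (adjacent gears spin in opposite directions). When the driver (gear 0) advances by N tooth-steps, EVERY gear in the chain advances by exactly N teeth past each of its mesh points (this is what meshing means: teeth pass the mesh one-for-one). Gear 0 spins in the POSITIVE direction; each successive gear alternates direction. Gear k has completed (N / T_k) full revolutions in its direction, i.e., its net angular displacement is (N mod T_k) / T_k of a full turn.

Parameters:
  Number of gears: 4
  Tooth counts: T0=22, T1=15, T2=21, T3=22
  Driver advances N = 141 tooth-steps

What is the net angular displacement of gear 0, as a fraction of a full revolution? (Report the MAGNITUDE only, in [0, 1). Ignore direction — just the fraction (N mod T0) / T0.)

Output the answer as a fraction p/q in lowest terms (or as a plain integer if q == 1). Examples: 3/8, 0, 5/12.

Chain of 4 gears, tooth counts: [22, 15, 21, 22]
  gear 0: T0=22, direction=positive, advance = 141 mod 22 = 9 teeth = 9/22 turn
  gear 1: T1=15, direction=negative, advance = 141 mod 15 = 6 teeth = 6/15 turn
  gear 2: T2=21, direction=positive, advance = 141 mod 21 = 15 teeth = 15/21 turn
  gear 3: T3=22, direction=negative, advance = 141 mod 22 = 9 teeth = 9/22 turn
Gear 0: 141 mod 22 = 9
Fraction = 9 / 22 = 9/22 (gcd(9,22)=1) = 9/22

Answer: 9/22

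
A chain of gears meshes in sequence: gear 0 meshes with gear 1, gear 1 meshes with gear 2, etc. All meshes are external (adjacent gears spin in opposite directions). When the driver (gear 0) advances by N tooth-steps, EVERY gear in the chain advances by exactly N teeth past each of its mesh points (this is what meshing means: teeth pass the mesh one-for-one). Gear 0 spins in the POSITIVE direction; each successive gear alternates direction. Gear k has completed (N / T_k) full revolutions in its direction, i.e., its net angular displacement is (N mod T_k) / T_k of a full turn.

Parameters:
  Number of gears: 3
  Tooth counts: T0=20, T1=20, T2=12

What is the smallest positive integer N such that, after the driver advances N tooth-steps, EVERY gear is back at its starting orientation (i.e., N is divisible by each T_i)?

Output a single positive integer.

Answer: 60

Derivation:
Gear k returns to start when N is a multiple of T_k.
All gears at start simultaneously when N is a common multiple of [20, 20, 12]; the smallest such N is lcm(20, 20, 12).
Start: lcm = T0 = 20
Fold in T1=20: gcd(20, 20) = 20; lcm(20, 20) = 20 * 20 / 20 = 400 / 20 = 20
Fold in T2=12: gcd(20, 12) = 4; lcm(20, 12) = 20 * 12 / 4 = 240 / 4 = 60
Full cycle length = 60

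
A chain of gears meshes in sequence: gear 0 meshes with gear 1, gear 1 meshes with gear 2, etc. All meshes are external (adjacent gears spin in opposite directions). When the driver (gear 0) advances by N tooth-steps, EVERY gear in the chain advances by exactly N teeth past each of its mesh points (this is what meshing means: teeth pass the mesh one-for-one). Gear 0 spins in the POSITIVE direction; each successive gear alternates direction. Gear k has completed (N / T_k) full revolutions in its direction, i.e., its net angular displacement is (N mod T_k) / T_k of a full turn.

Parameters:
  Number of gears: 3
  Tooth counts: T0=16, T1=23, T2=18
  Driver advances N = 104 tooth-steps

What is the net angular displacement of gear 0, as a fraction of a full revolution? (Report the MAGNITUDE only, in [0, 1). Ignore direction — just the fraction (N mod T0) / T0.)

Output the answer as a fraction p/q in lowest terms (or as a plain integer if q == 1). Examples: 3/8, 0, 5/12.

Answer: 1/2

Derivation:
Chain of 3 gears, tooth counts: [16, 23, 18]
  gear 0: T0=16, direction=positive, advance = 104 mod 16 = 8 teeth = 8/16 turn
  gear 1: T1=23, direction=negative, advance = 104 mod 23 = 12 teeth = 12/23 turn
  gear 2: T2=18, direction=positive, advance = 104 mod 18 = 14 teeth = 14/18 turn
Gear 0: 104 mod 16 = 8
Fraction = 8 / 16 = 1/2 (gcd(8,16)=8) = 1/2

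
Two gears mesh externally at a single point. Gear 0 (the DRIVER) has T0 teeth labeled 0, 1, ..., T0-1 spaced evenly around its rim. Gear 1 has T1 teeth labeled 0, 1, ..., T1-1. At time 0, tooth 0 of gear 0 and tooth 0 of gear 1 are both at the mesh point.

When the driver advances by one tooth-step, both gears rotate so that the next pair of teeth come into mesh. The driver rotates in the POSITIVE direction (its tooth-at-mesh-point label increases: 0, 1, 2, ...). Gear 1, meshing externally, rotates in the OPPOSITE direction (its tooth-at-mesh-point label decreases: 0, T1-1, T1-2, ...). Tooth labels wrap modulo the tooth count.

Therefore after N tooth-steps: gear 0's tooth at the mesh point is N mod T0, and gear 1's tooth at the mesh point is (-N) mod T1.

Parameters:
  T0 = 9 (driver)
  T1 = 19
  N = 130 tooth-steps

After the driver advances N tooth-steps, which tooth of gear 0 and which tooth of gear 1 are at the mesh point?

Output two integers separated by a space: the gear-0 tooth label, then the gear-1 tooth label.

Gear 0 (driver, T0=9): tooth at mesh = N mod T0
  130 = 14 * 9 + 4, so 130 mod 9 = 4
  gear 0 tooth = 4
Gear 1 (driven, T1=19): tooth at mesh = (-N) mod T1
  130 = 6 * 19 + 16, so 130 mod 19 = 16
  (-130) mod 19 = (-16) mod 19 = 19 - 16 = 3
Mesh after 130 steps: gear-0 tooth 4 meets gear-1 tooth 3

Answer: 4 3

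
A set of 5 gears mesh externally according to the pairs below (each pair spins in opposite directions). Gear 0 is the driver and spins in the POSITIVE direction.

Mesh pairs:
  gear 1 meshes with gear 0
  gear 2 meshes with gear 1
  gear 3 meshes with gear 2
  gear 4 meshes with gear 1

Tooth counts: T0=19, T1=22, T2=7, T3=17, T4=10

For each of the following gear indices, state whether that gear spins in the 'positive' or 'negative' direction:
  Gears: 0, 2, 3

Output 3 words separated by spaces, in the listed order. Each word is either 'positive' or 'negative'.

Answer: positive positive negative

Derivation:
Gear 0 (driver): positive (depth 0)
  gear 1: meshes with gear 0 -> depth 1 -> negative (opposite of gear 0)
  gear 2: meshes with gear 1 -> depth 2 -> positive (opposite of gear 1)
  gear 3: meshes with gear 2 -> depth 3 -> negative (opposite of gear 2)
  gear 4: meshes with gear 1 -> depth 2 -> positive (opposite of gear 1)
Queried indices 0, 2, 3 -> positive, positive, negative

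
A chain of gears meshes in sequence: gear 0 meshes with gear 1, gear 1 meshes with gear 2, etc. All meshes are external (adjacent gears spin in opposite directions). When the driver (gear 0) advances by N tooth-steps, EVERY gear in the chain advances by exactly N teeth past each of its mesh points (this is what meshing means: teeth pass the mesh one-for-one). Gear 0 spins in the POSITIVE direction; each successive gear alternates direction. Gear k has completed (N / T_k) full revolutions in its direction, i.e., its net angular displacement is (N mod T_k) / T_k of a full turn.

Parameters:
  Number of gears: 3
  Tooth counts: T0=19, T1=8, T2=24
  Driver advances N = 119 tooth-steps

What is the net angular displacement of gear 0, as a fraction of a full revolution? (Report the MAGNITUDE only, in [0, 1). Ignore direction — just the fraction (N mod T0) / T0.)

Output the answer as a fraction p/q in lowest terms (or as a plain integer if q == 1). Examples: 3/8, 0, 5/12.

Chain of 3 gears, tooth counts: [19, 8, 24]
  gear 0: T0=19, direction=positive, advance = 119 mod 19 = 5 teeth = 5/19 turn
  gear 1: T1=8, direction=negative, advance = 119 mod 8 = 7 teeth = 7/8 turn
  gear 2: T2=24, direction=positive, advance = 119 mod 24 = 23 teeth = 23/24 turn
Gear 0: 119 mod 19 = 5
Fraction = 5 / 19 = 5/19 (gcd(5,19)=1) = 5/19

Answer: 5/19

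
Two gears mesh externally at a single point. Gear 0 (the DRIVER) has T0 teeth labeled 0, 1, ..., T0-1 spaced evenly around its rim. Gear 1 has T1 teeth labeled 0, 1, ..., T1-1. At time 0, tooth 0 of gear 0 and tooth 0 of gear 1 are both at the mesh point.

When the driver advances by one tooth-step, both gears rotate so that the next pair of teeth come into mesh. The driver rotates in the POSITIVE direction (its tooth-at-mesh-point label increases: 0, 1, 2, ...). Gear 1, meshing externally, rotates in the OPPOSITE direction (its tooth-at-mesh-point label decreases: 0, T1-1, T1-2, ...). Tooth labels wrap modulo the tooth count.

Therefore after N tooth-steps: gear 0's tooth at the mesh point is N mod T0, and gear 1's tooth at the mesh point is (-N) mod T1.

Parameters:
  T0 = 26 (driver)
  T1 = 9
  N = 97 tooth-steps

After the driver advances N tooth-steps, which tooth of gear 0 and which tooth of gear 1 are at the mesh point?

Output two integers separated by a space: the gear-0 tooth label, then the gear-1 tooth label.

Gear 0 (driver, T0=26): tooth at mesh = N mod T0
  97 = 3 * 26 + 19, so 97 mod 26 = 19
  gear 0 tooth = 19
Gear 1 (driven, T1=9): tooth at mesh = (-N) mod T1
  97 = 10 * 9 + 7, so 97 mod 9 = 7
  (-97) mod 9 = (-7) mod 9 = 9 - 7 = 2
Mesh after 97 steps: gear-0 tooth 19 meets gear-1 tooth 2

Answer: 19 2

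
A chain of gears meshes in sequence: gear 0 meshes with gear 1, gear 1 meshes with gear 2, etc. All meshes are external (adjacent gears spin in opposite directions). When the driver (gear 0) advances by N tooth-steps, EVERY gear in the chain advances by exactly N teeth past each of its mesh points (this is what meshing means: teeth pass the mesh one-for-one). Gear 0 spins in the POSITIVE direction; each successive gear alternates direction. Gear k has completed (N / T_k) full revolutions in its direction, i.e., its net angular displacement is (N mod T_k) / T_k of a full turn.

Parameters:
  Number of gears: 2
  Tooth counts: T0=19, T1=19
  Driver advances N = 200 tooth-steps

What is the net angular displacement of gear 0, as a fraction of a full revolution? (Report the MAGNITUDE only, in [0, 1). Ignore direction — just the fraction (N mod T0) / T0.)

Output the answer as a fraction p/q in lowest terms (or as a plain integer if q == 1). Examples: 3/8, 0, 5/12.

Answer: 10/19

Derivation:
Chain of 2 gears, tooth counts: [19, 19]
  gear 0: T0=19, direction=positive, advance = 200 mod 19 = 10 teeth = 10/19 turn
  gear 1: T1=19, direction=negative, advance = 200 mod 19 = 10 teeth = 10/19 turn
Gear 0: 200 mod 19 = 10
Fraction = 10 / 19 = 10/19 (gcd(10,19)=1) = 10/19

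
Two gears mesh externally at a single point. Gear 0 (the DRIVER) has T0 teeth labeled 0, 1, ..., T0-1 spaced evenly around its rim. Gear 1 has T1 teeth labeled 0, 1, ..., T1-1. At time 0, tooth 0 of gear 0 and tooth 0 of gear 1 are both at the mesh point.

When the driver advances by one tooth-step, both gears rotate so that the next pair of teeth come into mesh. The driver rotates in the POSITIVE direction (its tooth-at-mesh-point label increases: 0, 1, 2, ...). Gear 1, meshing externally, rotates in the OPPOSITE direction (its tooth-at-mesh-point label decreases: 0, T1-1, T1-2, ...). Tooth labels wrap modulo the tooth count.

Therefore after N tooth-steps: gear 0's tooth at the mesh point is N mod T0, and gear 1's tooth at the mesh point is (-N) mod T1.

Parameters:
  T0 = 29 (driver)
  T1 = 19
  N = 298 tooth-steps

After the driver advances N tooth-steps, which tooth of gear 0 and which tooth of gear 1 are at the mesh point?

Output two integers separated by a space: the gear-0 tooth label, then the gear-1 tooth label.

Answer: 8 6

Derivation:
Gear 0 (driver, T0=29): tooth at mesh = N mod T0
  298 = 10 * 29 + 8, so 298 mod 29 = 8
  gear 0 tooth = 8
Gear 1 (driven, T1=19): tooth at mesh = (-N) mod T1
  298 = 15 * 19 + 13, so 298 mod 19 = 13
  (-298) mod 19 = (-13) mod 19 = 19 - 13 = 6
Mesh after 298 steps: gear-0 tooth 8 meets gear-1 tooth 6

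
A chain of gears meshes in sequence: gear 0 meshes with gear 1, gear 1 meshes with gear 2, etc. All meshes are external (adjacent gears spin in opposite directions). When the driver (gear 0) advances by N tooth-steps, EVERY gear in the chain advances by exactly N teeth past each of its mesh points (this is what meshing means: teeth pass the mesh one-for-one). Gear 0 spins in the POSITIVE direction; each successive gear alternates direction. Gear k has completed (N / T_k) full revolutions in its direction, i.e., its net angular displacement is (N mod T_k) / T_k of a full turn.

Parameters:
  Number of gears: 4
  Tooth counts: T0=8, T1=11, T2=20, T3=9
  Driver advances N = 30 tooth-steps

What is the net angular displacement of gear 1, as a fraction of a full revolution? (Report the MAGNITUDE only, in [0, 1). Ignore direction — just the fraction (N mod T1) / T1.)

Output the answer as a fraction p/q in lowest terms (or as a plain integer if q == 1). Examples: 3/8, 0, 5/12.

Answer: 8/11

Derivation:
Chain of 4 gears, tooth counts: [8, 11, 20, 9]
  gear 0: T0=8, direction=positive, advance = 30 mod 8 = 6 teeth = 6/8 turn
  gear 1: T1=11, direction=negative, advance = 30 mod 11 = 8 teeth = 8/11 turn
  gear 2: T2=20, direction=positive, advance = 30 mod 20 = 10 teeth = 10/20 turn
  gear 3: T3=9, direction=negative, advance = 30 mod 9 = 3 teeth = 3/9 turn
Gear 1: 30 mod 11 = 8
Fraction = 8 / 11 = 8/11 (gcd(8,11)=1) = 8/11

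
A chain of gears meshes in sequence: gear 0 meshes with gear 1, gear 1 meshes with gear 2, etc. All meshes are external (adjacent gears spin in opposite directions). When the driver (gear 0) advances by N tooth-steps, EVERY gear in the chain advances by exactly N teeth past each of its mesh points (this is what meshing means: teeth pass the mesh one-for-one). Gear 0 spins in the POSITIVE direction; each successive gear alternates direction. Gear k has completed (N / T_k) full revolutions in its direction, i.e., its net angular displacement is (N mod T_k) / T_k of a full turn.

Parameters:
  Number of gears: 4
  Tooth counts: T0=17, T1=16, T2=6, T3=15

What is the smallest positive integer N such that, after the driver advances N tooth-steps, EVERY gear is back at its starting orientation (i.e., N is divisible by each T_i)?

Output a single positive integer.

Answer: 4080

Derivation:
Gear k returns to start when N is a multiple of T_k.
All gears at start simultaneously when N is a common multiple of [17, 16, 6, 15]; the smallest such N is lcm(17, 16, 6, 15).
Start: lcm = T0 = 17
Fold in T1=16: gcd(17, 16) = 1; lcm(17, 16) = 17 * 16 / 1 = 272 / 1 = 272
Fold in T2=6: gcd(272, 6) = 2; lcm(272, 6) = 272 * 6 / 2 = 1632 / 2 = 816
Fold in T3=15: gcd(816, 15) = 3; lcm(816, 15) = 816 * 15 / 3 = 12240 / 3 = 4080
Full cycle length = 4080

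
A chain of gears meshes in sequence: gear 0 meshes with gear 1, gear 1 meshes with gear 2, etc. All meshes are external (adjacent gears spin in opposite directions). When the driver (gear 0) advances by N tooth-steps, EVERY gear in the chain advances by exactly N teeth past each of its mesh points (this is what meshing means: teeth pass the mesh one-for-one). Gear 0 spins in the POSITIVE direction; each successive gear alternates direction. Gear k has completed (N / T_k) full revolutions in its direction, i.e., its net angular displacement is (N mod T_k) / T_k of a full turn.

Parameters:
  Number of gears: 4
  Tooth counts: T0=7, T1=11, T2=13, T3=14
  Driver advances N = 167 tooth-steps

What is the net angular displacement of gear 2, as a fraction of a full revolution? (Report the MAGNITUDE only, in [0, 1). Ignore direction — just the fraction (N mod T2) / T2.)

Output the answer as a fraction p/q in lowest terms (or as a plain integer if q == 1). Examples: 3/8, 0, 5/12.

Chain of 4 gears, tooth counts: [7, 11, 13, 14]
  gear 0: T0=7, direction=positive, advance = 167 mod 7 = 6 teeth = 6/7 turn
  gear 1: T1=11, direction=negative, advance = 167 mod 11 = 2 teeth = 2/11 turn
  gear 2: T2=13, direction=positive, advance = 167 mod 13 = 11 teeth = 11/13 turn
  gear 3: T3=14, direction=negative, advance = 167 mod 14 = 13 teeth = 13/14 turn
Gear 2: 167 mod 13 = 11
Fraction = 11 / 13 = 11/13 (gcd(11,13)=1) = 11/13

Answer: 11/13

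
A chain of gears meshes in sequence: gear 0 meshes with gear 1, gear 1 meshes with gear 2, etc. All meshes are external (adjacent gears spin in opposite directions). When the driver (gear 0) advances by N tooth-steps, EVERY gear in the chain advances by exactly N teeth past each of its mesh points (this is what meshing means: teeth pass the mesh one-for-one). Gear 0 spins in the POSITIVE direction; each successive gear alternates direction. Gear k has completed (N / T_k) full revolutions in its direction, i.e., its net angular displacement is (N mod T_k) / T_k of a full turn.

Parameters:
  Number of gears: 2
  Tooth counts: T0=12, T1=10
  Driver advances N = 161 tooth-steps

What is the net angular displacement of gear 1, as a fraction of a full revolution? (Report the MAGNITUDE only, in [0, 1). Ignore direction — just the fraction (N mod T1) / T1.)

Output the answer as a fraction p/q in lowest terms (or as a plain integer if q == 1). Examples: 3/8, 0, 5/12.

Chain of 2 gears, tooth counts: [12, 10]
  gear 0: T0=12, direction=positive, advance = 161 mod 12 = 5 teeth = 5/12 turn
  gear 1: T1=10, direction=negative, advance = 161 mod 10 = 1 teeth = 1/10 turn
Gear 1: 161 mod 10 = 1
Fraction = 1 / 10 = 1/10 (gcd(1,10)=1) = 1/10

Answer: 1/10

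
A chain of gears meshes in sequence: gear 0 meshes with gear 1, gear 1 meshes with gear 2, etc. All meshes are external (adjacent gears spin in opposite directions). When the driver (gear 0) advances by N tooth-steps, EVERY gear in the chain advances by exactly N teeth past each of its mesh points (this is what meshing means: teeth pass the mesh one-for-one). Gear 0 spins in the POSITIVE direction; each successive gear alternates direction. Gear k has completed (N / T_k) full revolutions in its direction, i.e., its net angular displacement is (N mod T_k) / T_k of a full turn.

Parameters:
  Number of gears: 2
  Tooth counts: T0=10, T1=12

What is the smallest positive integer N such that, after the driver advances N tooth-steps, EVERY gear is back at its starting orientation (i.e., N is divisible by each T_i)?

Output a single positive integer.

Gear k returns to start when N is a multiple of T_k.
All gears at start simultaneously when N is a common multiple of [10, 12]; the smallest such N is lcm(10, 12).
Start: lcm = T0 = 10
Fold in T1=12: gcd(10, 12) = 2; lcm(10, 12) = 10 * 12 / 2 = 120 / 2 = 60
Full cycle length = 60

Answer: 60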